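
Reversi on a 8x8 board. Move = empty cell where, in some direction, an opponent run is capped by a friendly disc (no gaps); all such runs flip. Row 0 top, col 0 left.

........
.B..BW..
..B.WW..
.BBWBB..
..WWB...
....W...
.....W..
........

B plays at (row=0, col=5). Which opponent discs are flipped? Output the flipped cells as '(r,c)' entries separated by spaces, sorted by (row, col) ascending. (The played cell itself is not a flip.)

Answer: (1,5) (2,5)

Derivation:
Dir NW: edge -> no flip
Dir N: edge -> no flip
Dir NE: edge -> no flip
Dir W: first cell '.' (not opp) -> no flip
Dir E: first cell '.' (not opp) -> no flip
Dir SW: first cell 'B' (not opp) -> no flip
Dir S: opp run (1,5) (2,5) capped by B -> flip
Dir SE: first cell '.' (not opp) -> no flip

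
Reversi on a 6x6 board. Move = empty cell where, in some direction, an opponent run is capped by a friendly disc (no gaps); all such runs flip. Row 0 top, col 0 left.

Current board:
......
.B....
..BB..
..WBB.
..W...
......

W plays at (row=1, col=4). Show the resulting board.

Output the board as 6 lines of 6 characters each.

Answer: ......
.B..W.
..BW..
..WBB.
..W...
......

Derivation:
Place W at (1,4); scan 8 dirs for brackets.
Dir NW: first cell '.' (not opp) -> no flip
Dir N: first cell '.' (not opp) -> no flip
Dir NE: first cell '.' (not opp) -> no flip
Dir W: first cell '.' (not opp) -> no flip
Dir E: first cell '.' (not opp) -> no flip
Dir SW: opp run (2,3) capped by W -> flip
Dir S: first cell '.' (not opp) -> no flip
Dir SE: first cell '.' (not opp) -> no flip
All flips: (2,3)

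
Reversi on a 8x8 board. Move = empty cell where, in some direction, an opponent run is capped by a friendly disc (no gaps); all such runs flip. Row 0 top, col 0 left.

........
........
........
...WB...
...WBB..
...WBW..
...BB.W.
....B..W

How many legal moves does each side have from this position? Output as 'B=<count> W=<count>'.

-- B to move --
(2,2): flips 1 -> legal
(2,3): flips 3 -> legal
(2,4): no bracket -> illegal
(3,2): flips 2 -> legal
(4,2): flips 2 -> legal
(4,6): flips 1 -> legal
(5,2): flips 2 -> legal
(5,6): flips 1 -> legal
(5,7): no bracket -> illegal
(6,2): flips 1 -> legal
(6,5): flips 1 -> legal
(6,7): no bracket -> illegal
(7,5): no bracket -> illegal
(7,6): no bracket -> illegal
B mobility = 9
-- W to move --
(2,3): no bracket -> illegal
(2,4): no bracket -> illegal
(2,5): flips 1 -> legal
(3,5): flips 3 -> legal
(3,6): no bracket -> illegal
(4,6): flips 2 -> legal
(5,2): no bracket -> illegal
(5,6): no bracket -> illegal
(6,2): no bracket -> illegal
(6,5): flips 1 -> legal
(7,2): no bracket -> illegal
(7,3): flips 2 -> legal
(7,5): flips 1 -> legal
W mobility = 6

Answer: B=9 W=6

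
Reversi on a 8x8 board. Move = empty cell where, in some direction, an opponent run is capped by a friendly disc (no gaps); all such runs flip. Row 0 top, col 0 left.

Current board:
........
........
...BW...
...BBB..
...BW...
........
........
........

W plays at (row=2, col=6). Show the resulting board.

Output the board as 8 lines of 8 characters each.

Place W at (2,6); scan 8 dirs for brackets.
Dir NW: first cell '.' (not opp) -> no flip
Dir N: first cell '.' (not opp) -> no flip
Dir NE: first cell '.' (not opp) -> no flip
Dir W: first cell '.' (not opp) -> no flip
Dir E: first cell '.' (not opp) -> no flip
Dir SW: opp run (3,5) capped by W -> flip
Dir S: first cell '.' (not opp) -> no flip
Dir SE: first cell '.' (not opp) -> no flip
All flips: (3,5)

Answer: ........
........
...BW.W.
...BBW..
...BW...
........
........
........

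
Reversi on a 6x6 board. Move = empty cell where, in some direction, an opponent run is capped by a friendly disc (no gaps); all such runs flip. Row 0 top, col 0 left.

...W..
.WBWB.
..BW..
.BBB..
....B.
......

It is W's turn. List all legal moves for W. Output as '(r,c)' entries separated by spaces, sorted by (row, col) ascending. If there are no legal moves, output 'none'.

(0,1): flips 1 -> legal
(0,2): no bracket -> illegal
(0,4): no bracket -> illegal
(0,5): flips 1 -> legal
(1,5): flips 1 -> legal
(2,0): no bracket -> illegal
(2,1): flips 2 -> legal
(2,4): no bracket -> illegal
(2,5): flips 1 -> legal
(3,0): no bracket -> illegal
(3,4): no bracket -> illegal
(3,5): no bracket -> illegal
(4,0): flips 2 -> legal
(4,1): flips 1 -> legal
(4,2): no bracket -> illegal
(4,3): flips 1 -> legal
(4,5): no bracket -> illegal
(5,3): no bracket -> illegal
(5,4): no bracket -> illegal
(5,5): flips 3 -> legal

Answer: (0,1) (0,5) (1,5) (2,1) (2,5) (4,0) (4,1) (4,3) (5,5)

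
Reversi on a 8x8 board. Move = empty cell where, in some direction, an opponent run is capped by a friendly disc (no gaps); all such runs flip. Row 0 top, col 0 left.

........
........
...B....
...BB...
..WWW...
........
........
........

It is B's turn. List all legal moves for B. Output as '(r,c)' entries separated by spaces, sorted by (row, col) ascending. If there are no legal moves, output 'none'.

Answer: (5,1) (5,2) (5,3) (5,4) (5,5)

Derivation:
(3,1): no bracket -> illegal
(3,2): no bracket -> illegal
(3,5): no bracket -> illegal
(4,1): no bracket -> illegal
(4,5): no bracket -> illegal
(5,1): flips 1 -> legal
(5,2): flips 1 -> legal
(5,3): flips 1 -> legal
(5,4): flips 1 -> legal
(5,5): flips 1 -> legal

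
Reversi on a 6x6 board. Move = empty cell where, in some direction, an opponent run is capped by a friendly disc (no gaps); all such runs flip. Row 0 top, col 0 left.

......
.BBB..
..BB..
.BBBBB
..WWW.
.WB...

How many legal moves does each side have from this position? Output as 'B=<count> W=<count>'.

Answer: B=4 W=8

Derivation:
-- B to move --
(4,0): no bracket -> illegal
(4,1): no bracket -> illegal
(4,5): no bracket -> illegal
(5,0): flips 1 -> legal
(5,3): flips 3 -> legal
(5,4): flips 2 -> legal
(5,5): flips 1 -> legal
B mobility = 4
-- W to move --
(0,0): flips 3 -> legal
(0,1): no bracket -> illegal
(0,2): flips 3 -> legal
(0,3): flips 3 -> legal
(0,4): no bracket -> illegal
(1,0): no bracket -> illegal
(1,4): no bracket -> illegal
(2,0): flips 1 -> legal
(2,1): flips 1 -> legal
(2,4): flips 2 -> legal
(2,5): flips 1 -> legal
(3,0): no bracket -> illegal
(4,0): no bracket -> illegal
(4,1): no bracket -> illegal
(4,5): no bracket -> illegal
(5,3): flips 1 -> legal
W mobility = 8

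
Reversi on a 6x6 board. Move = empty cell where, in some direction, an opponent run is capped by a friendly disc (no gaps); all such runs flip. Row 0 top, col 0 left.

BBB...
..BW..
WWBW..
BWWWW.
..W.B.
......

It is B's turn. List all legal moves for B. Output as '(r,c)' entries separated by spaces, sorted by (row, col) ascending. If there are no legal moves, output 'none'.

Answer: (0,4) (1,0) (1,4) (2,4) (3,5) (4,0) (4,5) (5,2)

Derivation:
(0,3): no bracket -> illegal
(0,4): flips 1 -> legal
(1,0): flips 1 -> legal
(1,1): no bracket -> illegal
(1,4): flips 1 -> legal
(2,4): flips 3 -> legal
(2,5): no bracket -> illegal
(3,5): flips 4 -> legal
(4,0): flips 1 -> legal
(4,1): no bracket -> illegal
(4,3): no bracket -> illegal
(4,5): flips 2 -> legal
(5,1): no bracket -> illegal
(5,2): flips 2 -> legal
(5,3): no bracket -> illegal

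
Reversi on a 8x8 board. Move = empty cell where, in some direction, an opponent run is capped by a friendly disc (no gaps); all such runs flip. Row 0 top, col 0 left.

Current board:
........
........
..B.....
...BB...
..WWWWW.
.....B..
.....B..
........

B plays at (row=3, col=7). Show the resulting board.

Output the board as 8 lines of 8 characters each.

Answer: ........
........
..B.....
...BB..B
..WWWWB.
.....B..
.....B..
........

Derivation:
Place B at (3,7); scan 8 dirs for brackets.
Dir NW: first cell '.' (not opp) -> no flip
Dir N: first cell '.' (not opp) -> no flip
Dir NE: edge -> no flip
Dir W: first cell '.' (not opp) -> no flip
Dir E: edge -> no flip
Dir SW: opp run (4,6) capped by B -> flip
Dir S: first cell '.' (not opp) -> no flip
Dir SE: edge -> no flip
All flips: (4,6)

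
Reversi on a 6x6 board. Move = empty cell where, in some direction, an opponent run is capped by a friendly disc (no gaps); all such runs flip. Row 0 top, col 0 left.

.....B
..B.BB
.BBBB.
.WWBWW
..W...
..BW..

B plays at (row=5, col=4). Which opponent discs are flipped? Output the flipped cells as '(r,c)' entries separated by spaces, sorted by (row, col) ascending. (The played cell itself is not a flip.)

Dir NW: first cell '.' (not opp) -> no flip
Dir N: first cell '.' (not opp) -> no flip
Dir NE: first cell '.' (not opp) -> no flip
Dir W: opp run (5,3) capped by B -> flip
Dir E: first cell '.' (not opp) -> no flip
Dir SW: edge -> no flip
Dir S: edge -> no flip
Dir SE: edge -> no flip

Answer: (5,3)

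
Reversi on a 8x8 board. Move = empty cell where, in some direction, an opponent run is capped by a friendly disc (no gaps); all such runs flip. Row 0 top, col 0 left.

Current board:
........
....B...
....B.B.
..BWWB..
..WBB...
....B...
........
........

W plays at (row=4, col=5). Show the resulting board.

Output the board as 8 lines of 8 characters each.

Answer: ........
....B...
....B.B.
..BWWB..
..WWWW..
....B...
........
........

Derivation:
Place W at (4,5); scan 8 dirs for brackets.
Dir NW: first cell 'W' (not opp) -> no flip
Dir N: opp run (3,5), next='.' -> no flip
Dir NE: first cell '.' (not opp) -> no flip
Dir W: opp run (4,4) (4,3) capped by W -> flip
Dir E: first cell '.' (not opp) -> no flip
Dir SW: opp run (5,4), next='.' -> no flip
Dir S: first cell '.' (not opp) -> no flip
Dir SE: first cell '.' (not opp) -> no flip
All flips: (4,3) (4,4)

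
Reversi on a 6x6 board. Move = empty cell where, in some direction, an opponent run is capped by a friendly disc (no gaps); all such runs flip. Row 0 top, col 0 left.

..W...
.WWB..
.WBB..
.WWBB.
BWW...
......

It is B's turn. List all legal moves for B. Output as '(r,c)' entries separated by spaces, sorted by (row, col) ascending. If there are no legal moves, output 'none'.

(0,0): flips 1 -> legal
(0,1): flips 1 -> legal
(0,3): no bracket -> illegal
(1,0): flips 2 -> legal
(2,0): flips 1 -> legal
(3,0): flips 2 -> legal
(4,3): flips 2 -> legal
(5,0): flips 2 -> legal
(5,1): flips 1 -> legal
(5,2): flips 2 -> legal
(5,3): no bracket -> illegal

Answer: (0,0) (0,1) (1,0) (2,0) (3,0) (4,3) (5,0) (5,1) (5,2)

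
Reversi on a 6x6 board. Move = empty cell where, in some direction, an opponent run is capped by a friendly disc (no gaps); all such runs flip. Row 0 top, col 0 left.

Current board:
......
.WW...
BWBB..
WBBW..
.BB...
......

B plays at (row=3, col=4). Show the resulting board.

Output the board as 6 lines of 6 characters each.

Place B at (3,4); scan 8 dirs for brackets.
Dir NW: first cell 'B' (not opp) -> no flip
Dir N: first cell '.' (not opp) -> no flip
Dir NE: first cell '.' (not opp) -> no flip
Dir W: opp run (3,3) capped by B -> flip
Dir E: first cell '.' (not opp) -> no flip
Dir SW: first cell '.' (not opp) -> no flip
Dir S: first cell '.' (not opp) -> no flip
Dir SE: first cell '.' (not opp) -> no flip
All flips: (3,3)

Answer: ......
.WW...
BWBB..
WBBBB.
.BB...
......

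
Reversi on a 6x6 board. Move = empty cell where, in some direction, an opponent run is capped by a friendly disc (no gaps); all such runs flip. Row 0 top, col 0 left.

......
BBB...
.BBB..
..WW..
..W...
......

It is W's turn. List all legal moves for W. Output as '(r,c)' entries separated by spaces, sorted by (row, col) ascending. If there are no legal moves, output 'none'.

Answer: (0,0) (0,2) (1,3) (1,4)

Derivation:
(0,0): flips 2 -> legal
(0,1): no bracket -> illegal
(0,2): flips 2 -> legal
(0,3): no bracket -> illegal
(1,3): flips 1 -> legal
(1,4): flips 1 -> legal
(2,0): no bracket -> illegal
(2,4): no bracket -> illegal
(3,0): no bracket -> illegal
(3,1): no bracket -> illegal
(3,4): no bracket -> illegal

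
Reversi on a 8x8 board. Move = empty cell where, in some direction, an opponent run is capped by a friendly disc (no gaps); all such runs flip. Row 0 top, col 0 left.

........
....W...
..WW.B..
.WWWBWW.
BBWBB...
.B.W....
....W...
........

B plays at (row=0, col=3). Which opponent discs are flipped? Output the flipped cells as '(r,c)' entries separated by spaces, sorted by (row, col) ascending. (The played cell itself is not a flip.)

Answer: (1,4)

Derivation:
Dir NW: edge -> no flip
Dir N: edge -> no flip
Dir NE: edge -> no flip
Dir W: first cell '.' (not opp) -> no flip
Dir E: first cell '.' (not opp) -> no flip
Dir SW: first cell '.' (not opp) -> no flip
Dir S: first cell '.' (not opp) -> no flip
Dir SE: opp run (1,4) capped by B -> flip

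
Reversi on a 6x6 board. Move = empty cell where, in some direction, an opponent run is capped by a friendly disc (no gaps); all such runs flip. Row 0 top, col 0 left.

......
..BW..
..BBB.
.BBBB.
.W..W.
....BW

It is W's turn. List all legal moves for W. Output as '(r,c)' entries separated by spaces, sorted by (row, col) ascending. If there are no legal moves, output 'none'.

(0,1): no bracket -> illegal
(0,2): no bracket -> illegal
(0,3): no bracket -> illegal
(1,1): flips 3 -> legal
(1,4): flips 4 -> legal
(1,5): no bracket -> illegal
(2,0): no bracket -> illegal
(2,1): flips 1 -> legal
(2,5): no bracket -> illegal
(3,0): no bracket -> illegal
(3,5): flips 1 -> legal
(4,0): flips 2 -> legal
(4,2): no bracket -> illegal
(4,3): flips 2 -> legal
(4,5): no bracket -> illegal
(5,3): flips 1 -> legal

Answer: (1,1) (1,4) (2,1) (3,5) (4,0) (4,3) (5,3)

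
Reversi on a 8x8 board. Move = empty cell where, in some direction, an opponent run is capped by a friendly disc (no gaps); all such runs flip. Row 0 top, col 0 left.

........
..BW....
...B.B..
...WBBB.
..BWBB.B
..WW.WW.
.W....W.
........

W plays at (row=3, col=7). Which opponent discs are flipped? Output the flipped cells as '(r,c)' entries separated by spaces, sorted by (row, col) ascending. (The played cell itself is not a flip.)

Answer: (3,4) (3,5) (3,6)

Derivation:
Dir NW: first cell '.' (not opp) -> no flip
Dir N: first cell '.' (not opp) -> no flip
Dir NE: edge -> no flip
Dir W: opp run (3,6) (3,5) (3,4) capped by W -> flip
Dir E: edge -> no flip
Dir SW: first cell '.' (not opp) -> no flip
Dir S: opp run (4,7), next='.' -> no flip
Dir SE: edge -> no flip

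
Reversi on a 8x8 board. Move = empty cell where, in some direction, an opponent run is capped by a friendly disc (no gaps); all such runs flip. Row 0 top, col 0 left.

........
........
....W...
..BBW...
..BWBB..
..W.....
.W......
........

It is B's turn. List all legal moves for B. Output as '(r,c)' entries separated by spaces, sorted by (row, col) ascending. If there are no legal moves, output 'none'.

Answer: (1,4) (1,5) (2,3) (3,5) (5,3) (5,4) (6,2)

Derivation:
(1,3): no bracket -> illegal
(1,4): flips 2 -> legal
(1,5): flips 1 -> legal
(2,3): flips 1 -> legal
(2,5): no bracket -> illegal
(3,5): flips 1 -> legal
(4,1): no bracket -> illegal
(5,0): no bracket -> illegal
(5,1): no bracket -> illegal
(5,3): flips 1 -> legal
(5,4): flips 1 -> legal
(6,0): no bracket -> illegal
(6,2): flips 1 -> legal
(6,3): no bracket -> illegal
(7,0): no bracket -> illegal
(7,1): no bracket -> illegal
(7,2): no bracket -> illegal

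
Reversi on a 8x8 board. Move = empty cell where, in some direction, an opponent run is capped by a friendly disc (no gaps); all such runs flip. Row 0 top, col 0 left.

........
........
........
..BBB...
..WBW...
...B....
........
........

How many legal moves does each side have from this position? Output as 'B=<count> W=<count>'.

-- B to move --
(3,1): flips 1 -> legal
(3,5): flips 1 -> legal
(4,1): flips 1 -> legal
(4,5): flips 1 -> legal
(5,1): flips 1 -> legal
(5,2): flips 1 -> legal
(5,4): flips 1 -> legal
(5,5): flips 1 -> legal
B mobility = 8
-- W to move --
(2,1): no bracket -> illegal
(2,2): flips 2 -> legal
(2,3): no bracket -> illegal
(2,4): flips 2 -> legal
(2,5): no bracket -> illegal
(3,1): no bracket -> illegal
(3,5): no bracket -> illegal
(4,1): no bracket -> illegal
(4,5): no bracket -> illegal
(5,2): no bracket -> illegal
(5,4): no bracket -> illegal
(6,2): flips 1 -> legal
(6,3): no bracket -> illegal
(6,4): flips 1 -> legal
W mobility = 4

Answer: B=8 W=4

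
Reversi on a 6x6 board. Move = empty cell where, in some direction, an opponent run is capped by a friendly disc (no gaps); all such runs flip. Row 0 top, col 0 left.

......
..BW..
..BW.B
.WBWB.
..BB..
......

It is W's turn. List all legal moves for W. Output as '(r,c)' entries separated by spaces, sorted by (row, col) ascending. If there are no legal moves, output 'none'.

(0,1): flips 1 -> legal
(0,2): no bracket -> illegal
(0,3): no bracket -> illegal
(1,1): flips 2 -> legal
(1,4): no bracket -> illegal
(1,5): no bracket -> illegal
(2,1): flips 1 -> legal
(2,4): no bracket -> illegal
(3,5): flips 1 -> legal
(4,1): flips 1 -> legal
(4,4): no bracket -> illegal
(4,5): flips 1 -> legal
(5,1): flips 1 -> legal
(5,2): no bracket -> illegal
(5,3): flips 2 -> legal
(5,4): no bracket -> illegal

Answer: (0,1) (1,1) (2,1) (3,5) (4,1) (4,5) (5,1) (5,3)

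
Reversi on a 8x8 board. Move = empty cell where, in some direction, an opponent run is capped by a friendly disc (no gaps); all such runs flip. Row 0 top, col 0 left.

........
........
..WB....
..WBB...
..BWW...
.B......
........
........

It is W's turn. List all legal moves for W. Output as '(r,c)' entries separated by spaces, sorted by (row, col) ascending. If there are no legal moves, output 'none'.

(1,2): no bracket -> illegal
(1,3): flips 2 -> legal
(1,4): flips 1 -> legal
(2,4): flips 2 -> legal
(2,5): flips 1 -> legal
(3,1): no bracket -> illegal
(3,5): flips 2 -> legal
(4,0): no bracket -> illegal
(4,1): flips 1 -> legal
(4,5): no bracket -> illegal
(5,0): no bracket -> illegal
(5,2): flips 1 -> legal
(5,3): no bracket -> illegal
(6,0): no bracket -> illegal
(6,1): no bracket -> illegal
(6,2): no bracket -> illegal

Answer: (1,3) (1,4) (2,4) (2,5) (3,5) (4,1) (5,2)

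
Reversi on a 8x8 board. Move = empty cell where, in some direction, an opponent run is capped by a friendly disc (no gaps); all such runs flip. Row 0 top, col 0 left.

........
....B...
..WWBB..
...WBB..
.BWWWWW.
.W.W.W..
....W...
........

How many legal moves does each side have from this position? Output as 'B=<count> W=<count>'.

Answer: B=12 W=9

Derivation:
-- B to move --
(1,1): no bracket -> illegal
(1,2): flips 1 -> legal
(1,3): no bracket -> illegal
(2,1): flips 2 -> legal
(3,1): no bracket -> illegal
(3,2): flips 2 -> legal
(3,6): no bracket -> illegal
(3,7): no bracket -> illegal
(4,0): no bracket -> illegal
(4,7): flips 5 -> legal
(5,0): no bracket -> illegal
(5,2): flips 1 -> legal
(5,4): flips 1 -> legal
(5,6): flips 1 -> legal
(5,7): flips 1 -> legal
(6,0): flips 3 -> legal
(6,1): flips 1 -> legal
(6,2): flips 2 -> legal
(6,3): no bracket -> illegal
(6,5): flips 2 -> legal
(6,6): no bracket -> illegal
(7,3): no bracket -> illegal
(7,4): no bracket -> illegal
(7,5): no bracket -> illegal
B mobility = 12
-- W to move --
(0,3): no bracket -> illegal
(0,4): flips 3 -> legal
(0,5): flips 1 -> legal
(1,3): flips 2 -> legal
(1,5): flips 3 -> legal
(1,6): flips 2 -> legal
(2,6): flips 3 -> legal
(3,0): no bracket -> illegal
(3,1): flips 1 -> legal
(3,2): no bracket -> illegal
(3,6): flips 2 -> legal
(4,0): flips 1 -> legal
(5,0): no bracket -> illegal
(5,2): no bracket -> illegal
W mobility = 9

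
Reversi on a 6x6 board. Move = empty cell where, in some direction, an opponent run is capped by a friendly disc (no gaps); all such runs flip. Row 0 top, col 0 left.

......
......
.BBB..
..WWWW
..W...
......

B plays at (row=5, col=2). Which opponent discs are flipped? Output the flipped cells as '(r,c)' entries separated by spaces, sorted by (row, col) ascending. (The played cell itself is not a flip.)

Dir NW: first cell '.' (not opp) -> no flip
Dir N: opp run (4,2) (3,2) capped by B -> flip
Dir NE: first cell '.' (not opp) -> no flip
Dir W: first cell '.' (not opp) -> no flip
Dir E: first cell '.' (not opp) -> no flip
Dir SW: edge -> no flip
Dir S: edge -> no flip
Dir SE: edge -> no flip

Answer: (3,2) (4,2)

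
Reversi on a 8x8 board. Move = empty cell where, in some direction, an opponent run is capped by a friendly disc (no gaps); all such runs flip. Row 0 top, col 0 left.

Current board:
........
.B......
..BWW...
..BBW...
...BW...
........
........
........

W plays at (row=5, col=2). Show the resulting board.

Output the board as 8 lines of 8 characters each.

Place W at (5,2); scan 8 dirs for brackets.
Dir NW: first cell '.' (not opp) -> no flip
Dir N: first cell '.' (not opp) -> no flip
Dir NE: opp run (4,3) capped by W -> flip
Dir W: first cell '.' (not opp) -> no flip
Dir E: first cell '.' (not opp) -> no flip
Dir SW: first cell '.' (not opp) -> no flip
Dir S: first cell '.' (not opp) -> no flip
Dir SE: first cell '.' (not opp) -> no flip
All flips: (4,3)

Answer: ........
.B......
..BWW...
..BBW...
...WW...
..W.....
........
........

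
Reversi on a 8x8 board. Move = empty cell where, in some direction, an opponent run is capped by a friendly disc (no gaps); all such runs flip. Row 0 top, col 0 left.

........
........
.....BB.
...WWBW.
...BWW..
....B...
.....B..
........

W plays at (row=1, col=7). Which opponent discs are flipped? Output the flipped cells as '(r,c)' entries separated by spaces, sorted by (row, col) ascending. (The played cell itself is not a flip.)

Dir NW: first cell '.' (not opp) -> no flip
Dir N: first cell '.' (not opp) -> no flip
Dir NE: edge -> no flip
Dir W: first cell '.' (not opp) -> no flip
Dir E: edge -> no flip
Dir SW: opp run (2,6) (3,5) capped by W -> flip
Dir S: first cell '.' (not opp) -> no flip
Dir SE: edge -> no flip

Answer: (2,6) (3,5)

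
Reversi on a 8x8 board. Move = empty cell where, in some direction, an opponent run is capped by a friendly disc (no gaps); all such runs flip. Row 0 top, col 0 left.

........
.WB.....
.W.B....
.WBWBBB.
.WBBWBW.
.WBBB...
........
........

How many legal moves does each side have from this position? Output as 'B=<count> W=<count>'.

Answer: B=10 W=11

Derivation:
-- B to move --
(0,0): no bracket -> illegal
(0,1): no bracket -> illegal
(0,2): no bracket -> illegal
(1,0): flips 2 -> legal
(2,0): flips 1 -> legal
(2,2): no bracket -> illegal
(2,4): flips 1 -> legal
(3,0): flips 3 -> legal
(3,7): no bracket -> illegal
(4,0): flips 1 -> legal
(4,7): flips 1 -> legal
(5,0): flips 2 -> legal
(5,5): no bracket -> illegal
(5,6): flips 1 -> legal
(5,7): flips 1 -> legal
(6,0): flips 1 -> legal
(6,1): no bracket -> illegal
(6,2): no bracket -> illegal
B mobility = 10
-- W to move --
(0,1): no bracket -> illegal
(0,2): no bracket -> illegal
(0,3): flips 1 -> legal
(1,3): flips 2 -> legal
(1,4): flips 2 -> legal
(2,2): no bracket -> illegal
(2,4): flips 2 -> legal
(2,5): no bracket -> illegal
(2,6): flips 2 -> legal
(2,7): no bracket -> illegal
(3,7): flips 3 -> legal
(4,7): no bracket -> illegal
(5,5): flips 3 -> legal
(5,6): no bracket -> illegal
(6,1): no bracket -> illegal
(6,2): flips 1 -> legal
(6,3): flips 3 -> legal
(6,4): flips 3 -> legal
(6,5): flips 3 -> legal
W mobility = 11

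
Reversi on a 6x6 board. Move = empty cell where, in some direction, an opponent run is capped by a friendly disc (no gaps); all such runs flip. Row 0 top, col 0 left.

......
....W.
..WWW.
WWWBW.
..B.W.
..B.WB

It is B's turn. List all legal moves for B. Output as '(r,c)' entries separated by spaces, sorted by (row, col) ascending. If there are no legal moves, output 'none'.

(0,3): no bracket -> illegal
(0,4): no bracket -> illegal
(0,5): no bracket -> illegal
(1,1): flips 1 -> legal
(1,2): flips 2 -> legal
(1,3): flips 1 -> legal
(1,5): flips 1 -> legal
(2,0): flips 1 -> legal
(2,1): no bracket -> illegal
(2,5): no bracket -> illegal
(3,5): flips 1 -> legal
(4,0): no bracket -> illegal
(4,1): no bracket -> illegal
(4,3): no bracket -> illegal
(4,5): no bracket -> illegal
(5,3): flips 1 -> legal

Answer: (1,1) (1,2) (1,3) (1,5) (2,0) (3,5) (5,3)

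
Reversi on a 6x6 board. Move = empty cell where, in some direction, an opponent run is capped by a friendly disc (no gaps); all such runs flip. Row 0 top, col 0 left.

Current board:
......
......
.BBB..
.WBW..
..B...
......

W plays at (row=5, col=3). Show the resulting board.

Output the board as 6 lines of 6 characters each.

Answer: ......
......
.BBB..
.WBW..
..W...
...W..

Derivation:
Place W at (5,3); scan 8 dirs for brackets.
Dir NW: opp run (4,2) capped by W -> flip
Dir N: first cell '.' (not opp) -> no flip
Dir NE: first cell '.' (not opp) -> no flip
Dir W: first cell '.' (not opp) -> no flip
Dir E: first cell '.' (not opp) -> no flip
Dir SW: edge -> no flip
Dir S: edge -> no flip
Dir SE: edge -> no flip
All flips: (4,2)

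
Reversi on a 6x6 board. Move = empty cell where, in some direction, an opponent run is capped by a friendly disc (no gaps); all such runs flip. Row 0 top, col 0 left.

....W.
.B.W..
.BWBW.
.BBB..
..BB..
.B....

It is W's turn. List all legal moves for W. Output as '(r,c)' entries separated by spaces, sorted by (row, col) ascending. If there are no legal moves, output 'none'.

Answer: (0,0) (2,0) (4,0) (4,4) (5,2) (5,3)

Derivation:
(0,0): flips 1 -> legal
(0,1): no bracket -> illegal
(0,2): no bracket -> illegal
(1,0): no bracket -> illegal
(1,2): no bracket -> illegal
(1,4): no bracket -> illegal
(2,0): flips 1 -> legal
(3,0): no bracket -> illegal
(3,4): no bracket -> illegal
(4,0): flips 1 -> legal
(4,1): no bracket -> illegal
(4,4): flips 1 -> legal
(5,0): no bracket -> illegal
(5,2): flips 2 -> legal
(5,3): flips 3 -> legal
(5,4): no bracket -> illegal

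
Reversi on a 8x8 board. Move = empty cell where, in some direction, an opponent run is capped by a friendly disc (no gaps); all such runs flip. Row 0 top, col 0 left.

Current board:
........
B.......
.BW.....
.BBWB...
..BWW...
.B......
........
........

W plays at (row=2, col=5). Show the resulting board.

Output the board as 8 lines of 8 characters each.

Answer: ........
B.......
.BW..W..
.BBWW...
..BWW...
.B......
........
........

Derivation:
Place W at (2,5); scan 8 dirs for brackets.
Dir NW: first cell '.' (not opp) -> no flip
Dir N: first cell '.' (not opp) -> no flip
Dir NE: first cell '.' (not opp) -> no flip
Dir W: first cell '.' (not opp) -> no flip
Dir E: first cell '.' (not opp) -> no flip
Dir SW: opp run (3,4) capped by W -> flip
Dir S: first cell '.' (not opp) -> no flip
Dir SE: first cell '.' (not opp) -> no flip
All flips: (3,4)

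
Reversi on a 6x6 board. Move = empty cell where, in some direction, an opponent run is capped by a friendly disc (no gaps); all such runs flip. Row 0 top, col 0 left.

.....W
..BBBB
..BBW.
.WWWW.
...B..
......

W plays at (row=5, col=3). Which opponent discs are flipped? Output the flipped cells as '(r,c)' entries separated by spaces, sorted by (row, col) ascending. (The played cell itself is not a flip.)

Answer: (4,3)

Derivation:
Dir NW: first cell '.' (not opp) -> no flip
Dir N: opp run (4,3) capped by W -> flip
Dir NE: first cell '.' (not opp) -> no flip
Dir W: first cell '.' (not opp) -> no flip
Dir E: first cell '.' (not opp) -> no flip
Dir SW: edge -> no flip
Dir S: edge -> no flip
Dir SE: edge -> no flip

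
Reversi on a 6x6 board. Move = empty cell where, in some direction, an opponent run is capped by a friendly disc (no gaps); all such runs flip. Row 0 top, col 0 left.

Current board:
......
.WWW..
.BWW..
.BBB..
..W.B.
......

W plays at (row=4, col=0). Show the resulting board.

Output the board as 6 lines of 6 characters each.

Place W at (4,0); scan 8 dirs for brackets.
Dir NW: edge -> no flip
Dir N: first cell '.' (not opp) -> no flip
Dir NE: opp run (3,1) capped by W -> flip
Dir W: edge -> no flip
Dir E: first cell '.' (not opp) -> no flip
Dir SW: edge -> no flip
Dir S: first cell '.' (not opp) -> no flip
Dir SE: first cell '.' (not opp) -> no flip
All flips: (3,1)

Answer: ......
.WWW..
.BWW..
.WBB..
W.W.B.
......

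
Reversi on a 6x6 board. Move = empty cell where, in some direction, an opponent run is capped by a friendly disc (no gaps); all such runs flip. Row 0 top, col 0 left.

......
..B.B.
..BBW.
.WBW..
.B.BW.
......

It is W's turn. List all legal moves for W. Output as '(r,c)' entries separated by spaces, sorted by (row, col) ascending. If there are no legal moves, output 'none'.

Answer: (0,4) (1,1) (1,3) (2,1) (4,2) (5,1) (5,3)

Derivation:
(0,1): no bracket -> illegal
(0,2): no bracket -> illegal
(0,3): no bracket -> illegal
(0,4): flips 1 -> legal
(0,5): no bracket -> illegal
(1,1): flips 1 -> legal
(1,3): flips 2 -> legal
(1,5): no bracket -> illegal
(2,1): flips 2 -> legal
(2,5): no bracket -> illegal
(3,0): no bracket -> illegal
(3,4): no bracket -> illegal
(4,0): no bracket -> illegal
(4,2): flips 1 -> legal
(5,0): no bracket -> illegal
(5,1): flips 1 -> legal
(5,2): no bracket -> illegal
(5,3): flips 1 -> legal
(5,4): no bracket -> illegal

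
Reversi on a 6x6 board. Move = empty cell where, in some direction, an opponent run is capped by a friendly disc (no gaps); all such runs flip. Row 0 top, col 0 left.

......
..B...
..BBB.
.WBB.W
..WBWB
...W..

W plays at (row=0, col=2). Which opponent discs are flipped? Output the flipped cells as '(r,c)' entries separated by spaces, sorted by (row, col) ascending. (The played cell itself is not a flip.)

Dir NW: edge -> no flip
Dir N: edge -> no flip
Dir NE: edge -> no flip
Dir W: first cell '.' (not opp) -> no flip
Dir E: first cell '.' (not opp) -> no flip
Dir SW: first cell '.' (not opp) -> no flip
Dir S: opp run (1,2) (2,2) (3,2) capped by W -> flip
Dir SE: first cell '.' (not opp) -> no flip

Answer: (1,2) (2,2) (3,2)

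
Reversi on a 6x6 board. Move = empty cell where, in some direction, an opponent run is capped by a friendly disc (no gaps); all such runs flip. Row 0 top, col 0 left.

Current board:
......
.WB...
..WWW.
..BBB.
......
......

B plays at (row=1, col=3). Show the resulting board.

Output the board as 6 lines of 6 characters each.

Place B at (1,3); scan 8 dirs for brackets.
Dir NW: first cell '.' (not opp) -> no flip
Dir N: first cell '.' (not opp) -> no flip
Dir NE: first cell '.' (not opp) -> no flip
Dir W: first cell 'B' (not opp) -> no flip
Dir E: first cell '.' (not opp) -> no flip
Dir SW: opp run (2,2), next='.' -> no flip
Dir S: opp run (2,3) capped by B -> flip
Dir SE: opp run (2,4), next='.' -> no flip
All flips: (2,3)

Answer: ......
.WBB..
..WBW.
..BBB.
......
......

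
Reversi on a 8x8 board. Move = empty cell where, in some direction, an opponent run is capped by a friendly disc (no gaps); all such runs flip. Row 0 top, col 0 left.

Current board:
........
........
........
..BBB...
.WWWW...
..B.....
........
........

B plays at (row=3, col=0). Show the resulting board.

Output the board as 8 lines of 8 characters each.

Answer: ........
........
........
B.BBB...
.BWWW...
..B.....
........
........

Derivation:
Place B at (3,0); scan 8 dirs for brackets.
Dir NW: edge -> no flip
Dir N: first cell '.' (not opp) -> no flip
Dir NE: first cell '.' (not opp) -> no flip
Dir W: edge -> no flip
Dir E: first cell '.' (not opp) -> no flip
Dir SW: edge -> no flip
Dir S: first cell '.' (not opp) -> no flip
Dir SE: opp run (4,1) capped by B -> flip
All flips: (4,1)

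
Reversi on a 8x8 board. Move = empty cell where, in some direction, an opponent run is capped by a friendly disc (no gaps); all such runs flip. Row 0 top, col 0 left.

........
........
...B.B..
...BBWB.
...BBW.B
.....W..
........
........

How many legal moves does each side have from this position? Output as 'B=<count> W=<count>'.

-- B to move --
(2,4): no bracket -> illegal
(2,6): flips 1 -> legal
(4,6): flips 1 -> legal
(5,4): flips 1 -> legal
(5,6): flips 1 -> legal
(6,4): no bracket -> illegal
(6,5): flips 3 -> legal
(6,6): flips 1 -> legal
B mobility = 6
-- W to move --
(1,2): flips 2 -> legal
(1,3): no bracket -> illegal
(1,4): no bracket -> illegal
(1,5): flips 1 -> legal
(1,6): no bracket -> illegal
(2,2): flips 2 -> legal
(2,4): no bracket -> illegal
(2,6): no bracket -> illegal
(2,7): flips 1 -> legal
(3,2): flips 2 -> legal
(3,7): flips 1 -> legal
(4,2): flips 2 -> legal
(4,6): no bracket -> illegal
(5,2): no bracket -> illegal
(5,3): flips 1 -> legal
(5,4): no bracket -> illegal
(5,6): no bracket -> illegal
(5,7): no bracket -> illegal
W mobility = 8

Answer: B=6 W=8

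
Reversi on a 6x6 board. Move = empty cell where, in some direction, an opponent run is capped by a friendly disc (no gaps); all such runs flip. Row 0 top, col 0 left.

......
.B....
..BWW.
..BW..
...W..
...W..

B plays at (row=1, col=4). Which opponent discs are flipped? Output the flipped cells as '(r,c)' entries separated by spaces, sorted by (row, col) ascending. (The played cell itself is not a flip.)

Answer: (2,3)

Derivation:
Dir NW: first cell '.' (not opp) -> no flip
Dir N: first cell '.' (not opp) -> no flip
Dir NE: first cell '.' (not opp) -> no flip
Dir W: first cell '.' (not opp) -> no flip
Dir E: first cell '.' (not opp) -> no flip
Dir SW: opp run (2,3) capped by B -> flip
Dir S: opp run (2,4), next='.' -> no flip
Dir SE: first cell '.' (not opp) -> no flip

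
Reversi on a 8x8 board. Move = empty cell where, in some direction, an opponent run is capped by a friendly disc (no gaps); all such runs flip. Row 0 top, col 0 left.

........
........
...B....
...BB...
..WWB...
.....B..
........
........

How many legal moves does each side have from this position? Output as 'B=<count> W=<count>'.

Answer: B=4 W=4

Derivation:
-- B to move --
(3,1): no bracket -> illegal
(3,2): no bracket -> illegal
(4,1): flips 2 -> legal
(5,1): flips 1 -> legal
(5,2): flips 1 -> legal
(5,3): flips 1 -> legal
(5,4): no bracket -> illegal
B mobility = 4
-- W to move --
(1,2): no bracket -> illegal
(1,3): flips 2 -> legal
(1,4): no bracket -> illegal
(2,2): no bracket -> illegal
(2,4): flips 1 -> legal
(2,5): flips 1 -> legal
(3,2): no bracket -> illegal
(3,5): no bracket -> illegal
(4,5): flips 1 -> legal
(4,6): no bracket -> illegal
(5,3): no bracket -> illegal
(5,4): no bracket -> illegal
(5,6): no bracket -> illegal
(6,4): no bracket -> illegal
(6,5): no bracket -> illegal
(6,6): no bracket -> illegal
W mobility = 4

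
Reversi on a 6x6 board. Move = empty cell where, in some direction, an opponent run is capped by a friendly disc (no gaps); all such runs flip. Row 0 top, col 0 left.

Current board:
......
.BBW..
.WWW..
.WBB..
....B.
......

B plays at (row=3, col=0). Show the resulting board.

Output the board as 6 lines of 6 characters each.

Answer: ......
.BBW..
.BWW..
BBBB..
....B.
......

Derivation:
Place B at (3,0); scan 8 dirs for brackets.
Dir NW: edge -> no flip
Dir N: first cell '.' (not opp) -> no flip
Dir NE: opp run (2,1) capped by B -> flip
Dir W: edge -> no flip
Dir E: opp run (3,1) capped by B -> flip
Dir SW: edge -> no flip
Dir S: first cell '.' (not opp) -> no flip
Dir SE: first cell '.' (not opp) -> no flip
All flips: (2,1) (3,1)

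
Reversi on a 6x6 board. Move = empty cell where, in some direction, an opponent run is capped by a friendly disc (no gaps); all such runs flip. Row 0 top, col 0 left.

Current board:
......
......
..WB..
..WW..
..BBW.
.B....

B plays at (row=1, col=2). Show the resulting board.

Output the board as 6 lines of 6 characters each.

Answer: ......
..B...
..BB..
..BW..
..BBW.
.B....

Derivation:
Place B at (1,2); scan 8 dirs for brackets.
Dir NW: first cell '.' (not opp) -> no flip
Dir N: first cell '.' (not opp) -> no flip
Dir NE: first cell '.' (not opp) -> no flip
Dir W: first cell '.' (not opp) -> no flip
Dir E: first cell '.' (not opp) -> no flip
Dir SW: first cell '.' (not opp) -> no flip
Dir S: opp run (2,2) (3,2) capped by B -> flip
Dir SE: first cell 'B' (not opp) -> no flip
All flips: (2,2) (3,2)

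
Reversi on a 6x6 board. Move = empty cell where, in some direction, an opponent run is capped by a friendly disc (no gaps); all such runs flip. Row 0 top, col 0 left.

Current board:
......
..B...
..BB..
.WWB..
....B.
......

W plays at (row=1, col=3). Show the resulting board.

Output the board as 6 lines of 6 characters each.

Answer: ......
..BW..
..WB..
.WWB..
....B.
......

Derivation:
Place W at (1,3); scan 8 dirs for brackets.
Dir NW: first cell '.' (not opp) -> no flip
Dir N: first cell '.' (not opp) -> no flip
Dir NE: first cell '.' (not opp) -> no flip
Dir W: opp run (1,2), next='.' -> no flip
Dir E: first cell '.' (not opp) -> no flip
Dir SW: opp run (2,2) capped by W -> flip
Dir S: opp run (2,3) (3,3), next='.' -> no flip
Dir SE: first cell '.' (not opp) -> no flip
All flips: (2,2)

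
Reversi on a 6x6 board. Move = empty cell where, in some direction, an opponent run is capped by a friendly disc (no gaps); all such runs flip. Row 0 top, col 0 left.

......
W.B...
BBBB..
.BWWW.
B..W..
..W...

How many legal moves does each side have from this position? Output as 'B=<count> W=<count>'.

Answer: B=8 W=6

Derivation:
-- B to move --
(0,0): flips 1 -> legal
(0,1): no bracket -> illegal
(1,1): no bracket -> illegal
(2,4): no bracket -> illegal
(2,5): no bracket -> illegal
(3,5): flips 3 -> legal
(4,1): flips 1 -> legal
(4,2): flips 1 -> legal
(4,4): flips 1 -> legal
(4,5): flips 1 -> legal
(5,1): no bracket -> illegal
(5,3): flips 2 -> legal
(5,4): flips 2 -> legal
B mobility = 8
-- W to move --
(0,1): flips 2 -> legal
(0,2): flips 2 -> legal
(0,3): no bracket -> illegal
(1,1): flips 1 -> legal
(1,3): flips 1 -> legal
(1,4): flips 1 -> legal
(2,4): no bracket -> illegal
(3,0): flips 2 -> legal
(4,1): no bracket -> illegal
(4,2): no bracket -> illegal
(5,0): no bracket -> illegal
(5,1): no bracket -> illegal
W mobility = 6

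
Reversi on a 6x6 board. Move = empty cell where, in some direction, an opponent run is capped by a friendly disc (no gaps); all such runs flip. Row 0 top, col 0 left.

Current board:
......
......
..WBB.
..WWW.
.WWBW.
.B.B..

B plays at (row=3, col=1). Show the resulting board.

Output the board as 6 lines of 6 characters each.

Place B at (3,1); scan 8 dirs for brackets.
Dir NW: first cell '.' (not opp) -> no flip
Dir N: first cell '.' (not opp) -> no flip
Dir NE: opp run (2,2), next='.' -> no flip
Dir W: first cell '.' (not opp) -> no flip
Dir E: opp run (3,2) (3,3) (3,4), next='.' -> no flip
Dir SW: first cell '.' (not opp) -> no flip
Dir S: opp run (4,1) capped by B -> flip
Dir SE: opp run (4,2) capped by B -> flip
All flips: (4,1) (4,2)

Answer: ......
......
..WBB.
.BWWW.
.BBBW.
.B.B..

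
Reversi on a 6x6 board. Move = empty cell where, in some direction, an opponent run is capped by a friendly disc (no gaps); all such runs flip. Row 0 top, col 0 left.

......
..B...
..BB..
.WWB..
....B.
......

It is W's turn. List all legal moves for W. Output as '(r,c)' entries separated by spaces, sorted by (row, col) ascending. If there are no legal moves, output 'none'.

(0,1): no bracket -> illegal
(0,2): flips 2 -> legal
(0,3): no bracket -> illegal
(1,1): no bracket -> illegal
(1,3): flips 1 -> legal
(1,4): flips 1 -> legal
(2,1): no bracket -> illegal
(2,4): no bracket -> illegal
(3,4): flips 1 -> legal
(3,5): no bracket -> illegal
(4,2): no bracket -> illegal
(4,3): no bracket -> illegal
(4,5): no bracket -> illegal
(5,3): no bracket -> illegal
(5,4): no bracket -> illegal
(5,5): no bracket -> illegal

Answer: (0,2) (1,3) (1,4) (3,4)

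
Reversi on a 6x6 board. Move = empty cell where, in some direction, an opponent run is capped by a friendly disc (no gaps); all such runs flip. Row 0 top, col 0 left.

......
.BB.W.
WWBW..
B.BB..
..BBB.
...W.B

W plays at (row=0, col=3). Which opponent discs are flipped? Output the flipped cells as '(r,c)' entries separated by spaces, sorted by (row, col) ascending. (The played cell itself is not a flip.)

Dir NW: edge -> no flip
Dir N: edge -> no flip
Dir NE: edge -> no flip
Dir W: first cell '.' (not opp) -> no flip
Dir E: first cell '.' (not opp) -> no flip
Dir SW: opp run (1,2) capped by W -> flip
Dir S: first cell '.' (not opp) -> no flip
Dir SE: first cell 'W' (not opp) -> no flip

Answer: (1,2)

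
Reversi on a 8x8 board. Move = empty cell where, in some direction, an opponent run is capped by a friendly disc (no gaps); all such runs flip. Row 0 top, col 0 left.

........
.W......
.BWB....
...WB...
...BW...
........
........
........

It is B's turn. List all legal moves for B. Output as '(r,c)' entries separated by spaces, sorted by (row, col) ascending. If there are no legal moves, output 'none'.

(0,0): no bracket -> illegal
(0,1): flips 1 -> legal
(0,2): no bracket -> illegal
(1,0): no bracket -> illegal
(1,2): no bracket -> illegal
(1,3): no bracket -> illegal
(2,0): no bracket -> illegal
(2,4): no bracket -> illegal
(3,1): no bracket -> illegal
(3,2): flips 1 -> legal
(3,5): no bracket -> illegal
(4,2): no bracket -> illegal
(4,5): flips 1 -> legal
(5,3): no bracket -> illegal
(5,4): flips 1 -> legal
(5,5): no bracket -> illegal

Answer: (0,1) (3,2) (4,5) (5,4)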